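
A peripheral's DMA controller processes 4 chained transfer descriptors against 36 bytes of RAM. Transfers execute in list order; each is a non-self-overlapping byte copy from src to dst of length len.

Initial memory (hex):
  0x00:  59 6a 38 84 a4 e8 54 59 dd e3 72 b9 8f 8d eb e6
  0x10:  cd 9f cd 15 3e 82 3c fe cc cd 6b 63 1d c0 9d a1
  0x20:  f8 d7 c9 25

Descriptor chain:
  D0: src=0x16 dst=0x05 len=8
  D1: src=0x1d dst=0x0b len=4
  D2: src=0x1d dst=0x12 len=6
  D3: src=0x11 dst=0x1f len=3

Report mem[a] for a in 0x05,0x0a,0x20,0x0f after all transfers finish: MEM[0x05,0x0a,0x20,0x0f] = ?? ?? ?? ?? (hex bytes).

MEM[0x05,0x0a,0x20,0x0f] = 3c 63 c0 e6

D0: mem[0x05..0x0c] <- [3c fe cc cd 6b 63 1d c0]
D1: mem[0x0b..0x0e] <- [c0 9d a1 f8]
D2: mem[0x12..0x17] <- [c0 9d a1 f8 d7 c9]
D3: mem[0x1f..0x21] <- [9f c0 9d]
query mem[0x05]=0x3c, mem[0x0a]=0x63, mem[0x20]=0xc0, mem[0x0f]=0xe6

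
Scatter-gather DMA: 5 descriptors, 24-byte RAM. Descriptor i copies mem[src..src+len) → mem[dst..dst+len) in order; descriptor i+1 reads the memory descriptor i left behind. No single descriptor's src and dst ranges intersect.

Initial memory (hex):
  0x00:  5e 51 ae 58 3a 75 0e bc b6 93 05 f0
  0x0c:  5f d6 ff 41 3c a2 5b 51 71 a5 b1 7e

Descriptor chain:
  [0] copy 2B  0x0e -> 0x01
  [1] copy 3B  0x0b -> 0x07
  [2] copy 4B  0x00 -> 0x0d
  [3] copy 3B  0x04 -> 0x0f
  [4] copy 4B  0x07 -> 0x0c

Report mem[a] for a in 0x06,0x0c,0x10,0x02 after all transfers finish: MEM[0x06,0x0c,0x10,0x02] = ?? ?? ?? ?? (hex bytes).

  after D0: wrote 2B at 0x01 = ff41
  after D1: wrote 3B at 0x07 = f05fd6
  after D2: wrote 4B at 0x0d = 5eff4158
  after D3: wrote 3B at 0x0f = 3a750e
  after D4: wrote 4B at 0x0c = f05fd605
query mem[0x06]=0x0e, mem[0x0c]=0xf0, mem[0x10]=0x75, mem[0x02]=0x41

MEM[0x06,0x0c,0x10,0x02] = 0e f0 75 41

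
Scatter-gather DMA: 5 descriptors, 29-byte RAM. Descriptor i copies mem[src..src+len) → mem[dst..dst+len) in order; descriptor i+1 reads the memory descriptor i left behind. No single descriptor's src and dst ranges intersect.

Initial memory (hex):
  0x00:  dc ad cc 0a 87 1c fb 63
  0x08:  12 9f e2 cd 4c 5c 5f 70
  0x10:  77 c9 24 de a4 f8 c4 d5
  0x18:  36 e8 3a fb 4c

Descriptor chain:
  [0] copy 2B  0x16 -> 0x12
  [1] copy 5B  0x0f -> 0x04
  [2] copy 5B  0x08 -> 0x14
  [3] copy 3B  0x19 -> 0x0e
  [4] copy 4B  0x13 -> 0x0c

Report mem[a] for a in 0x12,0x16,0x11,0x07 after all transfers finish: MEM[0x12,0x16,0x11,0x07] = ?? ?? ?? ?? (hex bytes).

#0 dst[0x12+2] := {0xc4,0xd5}
#1 dst[0x04+5] := {0x70,0x77,0xc9,0xc4,0xd5}
#2 dst[0x14+5] := {0xd5,0x9f,0xe2,0xcd,0x4c}
#3 dst[0x0e+3] := {0xe8,0x3a,0xfb}
#4 dst[0x0c+4] := {0xd5,0xd5,0x9f,0xe2}
query mem[0x12]=0xc4, mem[0x16]=0xe2, mem[0x11]=0xc9, mem[0x07]=0xc4

MEM[0x12,0x16,0x11,0x07] = c4 e2 c9 c4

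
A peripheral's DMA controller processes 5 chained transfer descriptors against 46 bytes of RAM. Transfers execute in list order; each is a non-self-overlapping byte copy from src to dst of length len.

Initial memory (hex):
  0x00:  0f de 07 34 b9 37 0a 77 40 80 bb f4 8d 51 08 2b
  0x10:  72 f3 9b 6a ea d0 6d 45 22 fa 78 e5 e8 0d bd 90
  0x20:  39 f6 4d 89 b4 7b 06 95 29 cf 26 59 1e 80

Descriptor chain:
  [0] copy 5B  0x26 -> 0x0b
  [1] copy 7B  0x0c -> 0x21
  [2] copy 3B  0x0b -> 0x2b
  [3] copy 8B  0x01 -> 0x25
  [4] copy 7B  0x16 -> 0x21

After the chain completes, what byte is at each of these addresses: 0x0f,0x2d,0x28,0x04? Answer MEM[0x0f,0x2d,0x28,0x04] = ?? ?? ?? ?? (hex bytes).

#0 dst[0x0b+5] := {0x06,0x95,0x29,0xcf,0x26}
#1 dst[0x21+7] := {0x95,0x29,0xcf,0x26,0x72,0xf3,0x9b}
#2 dst[0x2b+3] := {0x06,0x95,0x29}
#3 dst[0x25+8] := {0xde,0x07,0x34,0xb9,0x37,0x0a,0x77,0x40}
#4 dst[0x21+7] := {0x6d,0x45,0x22,0xfa,0x78,0xe5,0xe8}
query mem[0x0f]=0x26, mem[0x2d]=0x29, mem[0x28]=0xb9, mem[0x04]=0xb9

MEM[0x0f,0x2d,0x28,0x04] = 26 29 b9 b9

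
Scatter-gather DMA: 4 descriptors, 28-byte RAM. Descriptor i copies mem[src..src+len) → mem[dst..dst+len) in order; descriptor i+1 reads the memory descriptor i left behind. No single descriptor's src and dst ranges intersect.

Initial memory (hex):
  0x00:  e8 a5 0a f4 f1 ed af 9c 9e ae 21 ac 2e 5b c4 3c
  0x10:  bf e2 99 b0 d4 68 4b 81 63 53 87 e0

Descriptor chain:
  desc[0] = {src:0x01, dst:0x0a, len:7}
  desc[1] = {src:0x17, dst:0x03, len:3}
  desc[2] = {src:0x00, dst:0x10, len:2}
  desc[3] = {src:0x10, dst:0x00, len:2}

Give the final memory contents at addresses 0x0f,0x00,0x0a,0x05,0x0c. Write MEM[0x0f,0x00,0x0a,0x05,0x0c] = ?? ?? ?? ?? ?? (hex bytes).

MEM[0x0f,0x00,0x0a,0x05,0x0c] = af e8 a5 53 f4

[0] 0x01->0x0a len=7 : a5 0a f4 f1 ed af 9c
[1] 0x17->0x03 len=3 : 81 63 53
[2] 0x00->0x10 len=2 : e8 a5
[3] 0x10->0x00 len=2 : e8 a5
query mem[0x0f]=0xaf, mem[0x00]=0xe8, mem[0x0a]=0xa5, mem[0x05]=0x53, mem[0x0c]=0xf4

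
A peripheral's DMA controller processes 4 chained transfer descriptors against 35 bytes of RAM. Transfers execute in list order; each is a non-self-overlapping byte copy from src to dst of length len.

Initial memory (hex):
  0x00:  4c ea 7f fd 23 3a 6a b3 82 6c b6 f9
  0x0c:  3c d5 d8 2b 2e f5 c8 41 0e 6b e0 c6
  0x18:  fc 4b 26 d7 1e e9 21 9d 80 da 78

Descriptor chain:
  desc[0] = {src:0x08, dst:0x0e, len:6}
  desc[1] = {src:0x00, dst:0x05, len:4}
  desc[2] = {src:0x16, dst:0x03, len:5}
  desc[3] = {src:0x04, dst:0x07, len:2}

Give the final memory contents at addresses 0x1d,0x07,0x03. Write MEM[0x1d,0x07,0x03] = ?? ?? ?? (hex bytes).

  after D0: wrote 6B at 0x0e = 826cb6f93cd5
  after D1: wrote 4B at 0x05 = 4cea7ffd
  after D2: wrote 5B at 0x03 = e0c6fc4b26
  after D3: wrote 2B at 0x07 = c6fc
query mem[0x1d]=0xe9, mem[0x07]=0xc6, mem[0x03]=0xe0

MEM[0x1d,0x07,0x03] = e9 c6 e0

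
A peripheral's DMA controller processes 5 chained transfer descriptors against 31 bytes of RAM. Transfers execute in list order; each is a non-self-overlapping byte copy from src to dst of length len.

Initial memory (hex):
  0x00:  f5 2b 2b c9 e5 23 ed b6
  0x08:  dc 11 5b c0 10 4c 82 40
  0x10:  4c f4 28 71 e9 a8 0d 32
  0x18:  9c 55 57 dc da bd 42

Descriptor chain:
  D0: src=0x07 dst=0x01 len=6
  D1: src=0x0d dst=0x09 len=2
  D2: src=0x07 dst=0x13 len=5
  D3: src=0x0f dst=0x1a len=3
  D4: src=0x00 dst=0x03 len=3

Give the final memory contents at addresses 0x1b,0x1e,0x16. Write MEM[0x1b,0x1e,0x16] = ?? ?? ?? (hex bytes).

[0] 0x07->0x01 len=6 : b6 dc 11 5b c0 10
[1] 0x0d->0x09 len=2 : 4c 82
[2] 0x07->0x13 len=5 : b6 dc 4c 82 c0
[3] 0x0f->0x1a len=3 : 40 4c f4
[4] 0x00->0x03 len=3 : f5 b6 dc
query mem[0x1b]=0x4c, mem[0x1e]=0x42, mem[0x16]=0x82

MEM[0x1b,0x1e,0x16] = 4c 42 82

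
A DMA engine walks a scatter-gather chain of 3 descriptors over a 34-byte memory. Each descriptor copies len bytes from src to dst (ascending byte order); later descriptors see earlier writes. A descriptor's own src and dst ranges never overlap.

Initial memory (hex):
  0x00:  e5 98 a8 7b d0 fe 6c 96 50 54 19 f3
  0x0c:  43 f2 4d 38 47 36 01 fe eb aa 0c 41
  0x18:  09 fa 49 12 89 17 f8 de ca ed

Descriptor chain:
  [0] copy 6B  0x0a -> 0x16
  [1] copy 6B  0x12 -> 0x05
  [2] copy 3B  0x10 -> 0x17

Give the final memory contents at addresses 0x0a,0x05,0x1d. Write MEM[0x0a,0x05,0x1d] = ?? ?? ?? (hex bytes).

MEM[0x0a,0x05,0x1d] = f3 01 17

#0 dst[0x16+6] := {0x19,0xf3,0x43,0xf2,0x4d,0x38}
#1 dst[0x05+6] := {0x01,0xfe,0xeb,0xaa,0x19,0xf3}
#2 dst[0x17+3] := {0x47,0x36,0x01}
query mem[0x0a]=0xf3, mem[0x05]=0x01, mem[0x1d]=0x17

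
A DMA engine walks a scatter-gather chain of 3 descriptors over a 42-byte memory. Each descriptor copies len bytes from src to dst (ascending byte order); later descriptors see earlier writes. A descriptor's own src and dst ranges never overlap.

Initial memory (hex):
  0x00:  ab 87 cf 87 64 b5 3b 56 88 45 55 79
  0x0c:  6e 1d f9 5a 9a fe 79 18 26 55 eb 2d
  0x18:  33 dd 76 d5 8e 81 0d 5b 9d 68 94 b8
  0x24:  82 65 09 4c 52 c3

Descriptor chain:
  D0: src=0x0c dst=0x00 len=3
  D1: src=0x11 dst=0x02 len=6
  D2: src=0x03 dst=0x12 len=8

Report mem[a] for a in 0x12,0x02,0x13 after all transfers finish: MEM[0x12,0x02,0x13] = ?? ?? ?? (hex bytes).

MEM[0x12,0x02,0x13] = 79 fe 18

  after D0: wrote 3B at 0x00 = 6e1df9
  after D1: wrote 6B at 0x02 = fe79182655eb
  after D2: wrote 8B at 0x12 = 79182655eb884555
query mem[0x12]=0x79, mem[0x02]=0xfe, mem[0x13]=0x18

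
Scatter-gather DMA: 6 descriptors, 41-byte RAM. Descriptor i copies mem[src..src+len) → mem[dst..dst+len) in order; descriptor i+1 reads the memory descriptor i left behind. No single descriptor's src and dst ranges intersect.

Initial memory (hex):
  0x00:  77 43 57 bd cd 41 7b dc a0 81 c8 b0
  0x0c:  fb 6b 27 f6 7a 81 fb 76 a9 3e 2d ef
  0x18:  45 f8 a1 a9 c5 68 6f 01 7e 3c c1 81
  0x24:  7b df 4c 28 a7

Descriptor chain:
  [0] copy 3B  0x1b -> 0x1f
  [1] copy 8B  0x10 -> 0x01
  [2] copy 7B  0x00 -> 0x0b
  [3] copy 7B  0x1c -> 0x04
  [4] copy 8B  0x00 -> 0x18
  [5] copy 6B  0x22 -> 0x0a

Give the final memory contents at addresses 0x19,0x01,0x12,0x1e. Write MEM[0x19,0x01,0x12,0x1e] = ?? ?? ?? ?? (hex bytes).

D0: mem[0x1f..0x21] <- [a9 c5 68]
D1: mem[0x01..0x08] <- [7a 81 fb 76 a9 3e 2d ef]
D2: mem[0x0b..0x11] <- [77 7a 81 fb 76 a9 3e]
D3: mem[0x04..0x0a] <- [c5 68 6f a9 c5 68 c1]
D4: mem[0x18..0x1f] <- [77 7a 81 fb c5 68 6f a9]
D5: mem[0x0a..0x0f] <- [c1 81 7b df 4c 28]
query mem[0x19]=0x7a, mem[0x01]=0x7a, mem[0x12]=0xfb, mem[0x1e]=0x6f

MEM[0x19,0x01,0x12,0x1e] = 7a 7a fb 6f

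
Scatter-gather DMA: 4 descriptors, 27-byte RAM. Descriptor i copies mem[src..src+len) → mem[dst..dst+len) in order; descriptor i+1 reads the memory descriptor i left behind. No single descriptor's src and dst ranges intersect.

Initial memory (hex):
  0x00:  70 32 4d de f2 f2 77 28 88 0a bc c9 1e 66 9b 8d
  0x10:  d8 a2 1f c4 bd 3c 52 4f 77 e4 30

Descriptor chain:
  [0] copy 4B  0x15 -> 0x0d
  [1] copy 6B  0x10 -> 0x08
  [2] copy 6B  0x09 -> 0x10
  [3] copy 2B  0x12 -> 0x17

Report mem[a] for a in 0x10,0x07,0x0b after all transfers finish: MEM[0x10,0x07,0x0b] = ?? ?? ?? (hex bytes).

MEM[0x10,0x07,0x0b] = a2 28 c4

D0: mem[0x0d..0x10] <- [3c 52 4f 77]
D1: mem[0x08..0x0d] <- [77 a2 1f c4 bd 3c]
D2: mem[0x10..0x15] <- [a2 1f c4 bd 3c 52]
D3: mem[0x17..0x18] <- [c4 bd]
query mem[0x10]=0xa2, mem[0x07]=0x28, mem[0x0b]=0xc4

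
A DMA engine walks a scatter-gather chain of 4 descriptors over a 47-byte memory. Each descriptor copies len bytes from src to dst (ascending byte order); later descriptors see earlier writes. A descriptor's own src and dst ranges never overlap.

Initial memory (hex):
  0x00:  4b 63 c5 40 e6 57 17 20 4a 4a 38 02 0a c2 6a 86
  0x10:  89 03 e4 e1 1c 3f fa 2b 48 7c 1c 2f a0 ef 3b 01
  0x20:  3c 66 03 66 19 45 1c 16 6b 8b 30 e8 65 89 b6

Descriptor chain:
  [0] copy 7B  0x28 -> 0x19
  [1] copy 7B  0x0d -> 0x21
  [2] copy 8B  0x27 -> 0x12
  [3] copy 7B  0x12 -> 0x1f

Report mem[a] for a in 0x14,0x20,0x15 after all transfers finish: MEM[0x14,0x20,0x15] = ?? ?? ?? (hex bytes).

[0] 0x28->0x19 len=7 : 6b 8b 30 e8 65 89 b6
[1] 0x0d->0x21 len=7 : c2 6a 86 89 03 e4 e1
[2] 0x27->0x12 len=8 : e1 6b 8b 30 e8 65 89 b6
[3] 0x12->0x1f len=7 : e1 6b 8b 30 e8 65 89
query mem[0x14]=0x8b, mem[0x20]=0x6b, mem[0x15]=0x30

MEM[0x14,0x20,0x15] = 8b 6b 30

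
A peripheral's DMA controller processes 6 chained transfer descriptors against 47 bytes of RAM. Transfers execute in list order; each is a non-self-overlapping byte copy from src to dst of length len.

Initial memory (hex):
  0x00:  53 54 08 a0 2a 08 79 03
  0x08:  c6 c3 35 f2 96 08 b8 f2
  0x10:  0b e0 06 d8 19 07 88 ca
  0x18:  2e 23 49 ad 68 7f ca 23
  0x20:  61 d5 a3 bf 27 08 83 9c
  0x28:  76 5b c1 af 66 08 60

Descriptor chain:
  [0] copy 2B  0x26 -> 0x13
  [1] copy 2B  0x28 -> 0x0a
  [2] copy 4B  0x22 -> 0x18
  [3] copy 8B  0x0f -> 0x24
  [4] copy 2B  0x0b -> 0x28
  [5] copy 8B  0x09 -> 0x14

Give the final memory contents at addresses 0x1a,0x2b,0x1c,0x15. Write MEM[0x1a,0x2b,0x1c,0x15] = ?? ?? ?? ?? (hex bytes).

MEM[0x1a,0x2b,0x1c,0x15] = f2 88 68 76

  after D0: wrote 2B at 0x13 = 839c
  after D1: wrote 2B at 0x0a = 765b
  after D2: wrote 4B at 0x18 = a3bf2708
  after D3: wrote 8B at 0x24 = f20be006839c0788
  after D4: wrote 2B at 0x28 = 5b96
  after D5: wrote 8B at 0x14 = c3765b9608b8f20b
query mem[0x1a]=0xf2, mem[0x2b]=0x88, mem[0x1c]=0x68, mem[0x15]=0x76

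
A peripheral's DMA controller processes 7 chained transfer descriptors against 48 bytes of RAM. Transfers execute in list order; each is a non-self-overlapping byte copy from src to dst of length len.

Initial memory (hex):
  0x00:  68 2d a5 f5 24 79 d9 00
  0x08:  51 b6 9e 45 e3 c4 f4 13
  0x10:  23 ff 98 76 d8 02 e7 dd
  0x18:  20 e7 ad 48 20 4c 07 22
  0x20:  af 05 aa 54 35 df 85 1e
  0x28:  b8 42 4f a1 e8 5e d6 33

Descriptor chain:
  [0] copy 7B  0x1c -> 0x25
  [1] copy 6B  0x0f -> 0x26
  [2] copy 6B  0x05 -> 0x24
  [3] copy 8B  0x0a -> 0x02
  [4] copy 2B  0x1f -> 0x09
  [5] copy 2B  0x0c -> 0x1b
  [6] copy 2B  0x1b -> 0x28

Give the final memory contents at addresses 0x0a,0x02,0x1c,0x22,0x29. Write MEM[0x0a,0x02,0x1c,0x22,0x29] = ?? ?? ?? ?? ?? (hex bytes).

#0 dst[0x25+7] := {0x20,0x4c,0x07,0x22,0xaf,0x05,0xaa}
#1 dst[0x26+6] := {0x13,0x23,0xff,0x98,0x76,0xd8}
#2 dst[0x24+6] := {0x79,0xd9,0x00,0x51,0xb6,0x9e}
#3 dst[0x02+8] := {0x9e,0x45,0xe3,0xc4,0xf4,0x13,0x23,0xff}
#4 dst[0x09+2] := {0x22,0xaf}
#5 dst[0x1b+2] := {0xe3,0xc4}
#6 dst[0x28+2] := {0xe3,0xc4}
query mem[0x0a]=0xaf, mem[0x02]=0x9e, mem[0x1c]=0xc4, mem[0x22]=0xaa, mem[0x29]=0xc4

MEM[0x0a,0x02,0x1c,0x22,0x29] = af 9e c4 aa c4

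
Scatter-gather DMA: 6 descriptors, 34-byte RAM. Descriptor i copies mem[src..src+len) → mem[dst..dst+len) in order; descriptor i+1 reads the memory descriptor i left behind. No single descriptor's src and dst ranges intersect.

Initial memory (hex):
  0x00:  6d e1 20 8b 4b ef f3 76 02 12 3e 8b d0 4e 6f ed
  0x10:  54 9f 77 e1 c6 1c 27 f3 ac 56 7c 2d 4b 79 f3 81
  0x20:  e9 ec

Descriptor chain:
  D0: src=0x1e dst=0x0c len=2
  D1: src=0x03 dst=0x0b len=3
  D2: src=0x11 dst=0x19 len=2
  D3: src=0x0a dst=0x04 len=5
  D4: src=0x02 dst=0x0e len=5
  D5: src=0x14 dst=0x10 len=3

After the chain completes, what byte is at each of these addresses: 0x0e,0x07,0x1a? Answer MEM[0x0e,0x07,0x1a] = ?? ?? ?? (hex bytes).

MEM[0x0e,0x07,0x1a] = 20 ef 77

  after D0: wrote 2B at 0x0c = f381
  after D1: wrote 3B at 0x0b = 8b4bef
  after D2: wrote 2B at 0x19 = 9f77
  after D3: wrote 5B at 0x04 = 3e8b4bef6f
  after D4: wrote 5B at 0x0e = 208b3e8b4b
  after D5: wrote 3B at 0x10 = c61c27
query mem[0x0e]=0x20, mem[0x07]=0xef, mem[0x1a]=0x77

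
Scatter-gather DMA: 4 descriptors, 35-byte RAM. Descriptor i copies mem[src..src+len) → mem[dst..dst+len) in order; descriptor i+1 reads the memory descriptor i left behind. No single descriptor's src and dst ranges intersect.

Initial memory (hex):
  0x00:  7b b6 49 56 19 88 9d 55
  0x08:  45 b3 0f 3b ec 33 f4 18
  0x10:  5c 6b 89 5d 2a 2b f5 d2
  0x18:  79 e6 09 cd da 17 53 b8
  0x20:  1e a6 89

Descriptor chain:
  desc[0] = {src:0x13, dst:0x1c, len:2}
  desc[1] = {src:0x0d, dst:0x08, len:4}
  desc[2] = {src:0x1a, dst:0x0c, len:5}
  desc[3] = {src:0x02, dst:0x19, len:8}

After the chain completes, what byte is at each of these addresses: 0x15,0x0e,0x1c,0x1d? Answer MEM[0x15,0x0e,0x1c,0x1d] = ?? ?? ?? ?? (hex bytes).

MEM[0x15,0x0e,0x1c,0x1d] = 2b 5d 88 9d

D0: mem[0x1c..0x1d] <- [5d 2a]
D1: mem[0x08..0x0b] <- [33 f4 18 5c]
D2: mem[0x0c..0x10] <- [09 cd 5d 2a 53]
D3: mem[0x19..0x20] <- [49 56 19 88 9d 55 33 f4]
query mem[0x15]=0x2b, mem[0x0e]=0x5d, mem[0x1c]=0x88, mem[0x1d]=0x9d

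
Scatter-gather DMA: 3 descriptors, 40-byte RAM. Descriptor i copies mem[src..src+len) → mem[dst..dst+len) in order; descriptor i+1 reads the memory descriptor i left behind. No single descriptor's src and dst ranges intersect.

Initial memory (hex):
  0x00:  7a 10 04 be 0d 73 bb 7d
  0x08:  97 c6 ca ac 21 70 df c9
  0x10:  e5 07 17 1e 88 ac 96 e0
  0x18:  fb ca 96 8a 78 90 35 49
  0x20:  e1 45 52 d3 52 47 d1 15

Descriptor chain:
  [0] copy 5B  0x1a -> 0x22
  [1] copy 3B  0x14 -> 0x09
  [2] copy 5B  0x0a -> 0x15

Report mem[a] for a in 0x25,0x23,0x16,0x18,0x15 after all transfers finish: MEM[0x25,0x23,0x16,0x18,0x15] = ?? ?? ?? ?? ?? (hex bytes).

MEM[0x25,0x23,0x16,0x18,0x15] = 90 8a 96 70 ac

  after D0: wrote 5B at 0x22 = 968a789035
  after D1: wrote 3B at 0x09 = 88ac96
  after D2: wrote 5B at 0x15 = ac962170df
query mem[0x25]=0x90, mem[0x23]=0x8a, mem[0x16]=0x96, mem[0x18]=0x70, mem[0x15]=0xac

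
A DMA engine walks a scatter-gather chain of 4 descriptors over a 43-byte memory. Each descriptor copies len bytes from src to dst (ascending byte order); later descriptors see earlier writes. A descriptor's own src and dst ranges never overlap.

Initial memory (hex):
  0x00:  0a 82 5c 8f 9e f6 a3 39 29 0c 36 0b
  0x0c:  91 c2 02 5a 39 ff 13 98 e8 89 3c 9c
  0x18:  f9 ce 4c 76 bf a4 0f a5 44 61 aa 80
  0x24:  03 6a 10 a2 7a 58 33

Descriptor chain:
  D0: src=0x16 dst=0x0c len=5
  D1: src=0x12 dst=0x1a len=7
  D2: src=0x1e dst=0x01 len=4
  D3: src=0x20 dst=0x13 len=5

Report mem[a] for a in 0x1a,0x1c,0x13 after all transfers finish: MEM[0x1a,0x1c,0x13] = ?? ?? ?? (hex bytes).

[0] 0x16->0x0c len=5 : 3c 9c f9 ce 4c
[1] 0x12->0x1a len=7 : 13 98 e8 89 3c 9c f9
[2] 0x1e->0x01 len=4 : 3c 9c f9 61
[3] 0x20->0x13 len=5 : f9 61 aa 80 03
query mem[0x1a]=0x13, mem[0x1c]=0xe8, mem[0x13]=0xf9

MEM[0x1a,0x1c,0x13] = 13 e8 f9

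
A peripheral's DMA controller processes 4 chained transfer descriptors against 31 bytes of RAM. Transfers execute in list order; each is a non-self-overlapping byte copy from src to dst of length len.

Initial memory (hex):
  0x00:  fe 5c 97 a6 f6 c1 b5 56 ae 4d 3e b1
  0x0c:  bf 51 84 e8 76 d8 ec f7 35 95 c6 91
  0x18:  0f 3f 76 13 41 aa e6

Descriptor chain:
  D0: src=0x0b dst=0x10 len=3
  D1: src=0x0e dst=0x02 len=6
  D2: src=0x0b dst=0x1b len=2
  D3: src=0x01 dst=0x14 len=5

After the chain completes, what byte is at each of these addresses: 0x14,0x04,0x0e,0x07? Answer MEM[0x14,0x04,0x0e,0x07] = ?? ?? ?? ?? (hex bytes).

MEM[0x14,0x04,0x0e,0x07] = 5c b1 84 f7

#0 dst[0x10+3] := {0xb1,0xbf,0x51}
#1 dst[0x02+6] := {0x84,0xe8,0xb1,0xbf,0x51,0xf7}
#2 dst[0x1b+2] := {0xb1,0xbf}
#3 dst[0x14+5] := {0x5c,0x84,0xe8,0xb1,0xbf}
query mem[0x14]=0x5c, mem[0x04]=0xb1, mem[0x0e]=0x84, mem[0x07]=0xf7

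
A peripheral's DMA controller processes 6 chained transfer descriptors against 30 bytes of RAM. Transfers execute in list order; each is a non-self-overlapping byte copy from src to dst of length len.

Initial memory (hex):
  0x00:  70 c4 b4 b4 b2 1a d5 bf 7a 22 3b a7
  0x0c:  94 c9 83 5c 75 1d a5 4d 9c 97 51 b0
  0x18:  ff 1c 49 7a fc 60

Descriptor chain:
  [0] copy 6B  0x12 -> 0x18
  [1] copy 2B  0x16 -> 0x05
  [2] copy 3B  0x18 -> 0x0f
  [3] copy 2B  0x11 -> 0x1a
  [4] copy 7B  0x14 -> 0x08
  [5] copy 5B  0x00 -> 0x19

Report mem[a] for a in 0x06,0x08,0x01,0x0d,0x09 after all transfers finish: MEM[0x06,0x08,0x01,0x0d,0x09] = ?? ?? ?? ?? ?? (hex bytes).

MEM[0x06,0x08,0x01,0x0d,0x09] = b0 9c c4 4d 97

[0] 0x12->0x18 len=6 : a5 4d 9c 97 51 b0
[1] 0x16->0x05 len=2 : 51 b0
[2] 0x18->0x0f len=3 : a5 4d 9c
[3] 0x11->0x1a len=2 : 9c a5
[4] 0x14->0x08 len=7 : 9c 97 51 b0 a5 4d 9c
[5] 0x00->0x19 len=5 : 70 c4 b4 b4 b2
query mem[0x06]=0xb0, mem[0x08]=0x9c, mem[0x01]=0xc4, mem[0x0d]=0x4d, mem[0x09]=0x97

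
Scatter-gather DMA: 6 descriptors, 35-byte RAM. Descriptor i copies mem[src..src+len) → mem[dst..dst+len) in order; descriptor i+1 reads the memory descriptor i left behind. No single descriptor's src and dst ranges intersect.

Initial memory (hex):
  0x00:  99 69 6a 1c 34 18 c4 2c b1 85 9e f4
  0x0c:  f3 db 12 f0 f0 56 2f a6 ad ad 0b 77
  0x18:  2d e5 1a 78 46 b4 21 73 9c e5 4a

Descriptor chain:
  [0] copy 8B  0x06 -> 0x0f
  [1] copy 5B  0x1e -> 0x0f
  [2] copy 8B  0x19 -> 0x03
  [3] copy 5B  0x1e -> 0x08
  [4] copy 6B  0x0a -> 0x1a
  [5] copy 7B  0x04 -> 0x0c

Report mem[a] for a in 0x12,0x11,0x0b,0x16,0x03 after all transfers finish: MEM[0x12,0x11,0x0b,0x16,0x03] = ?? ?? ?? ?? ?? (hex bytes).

MEM[0x12,0x11,0x0b,0x16,0x03] = 9c 73 e5 db e5

[0] 0x06->0x0f len=8 : c4 2c b1 85 9e f4 f3 db
[1] 0x1e->0x0f len=5 : 21 73 9c e5 4a
[2] 0x19->0x03 len=8 : e5 1a 78 46 b4 21 73 9c
[3] 0x1e->0x08 len=5 : 21 73 9c e5 4a
[4] 0x0a->0x1a len=6 : 9c e5 4a db 12 21
[5] 0x04->0x0c len=7 : 1a 78 46 b4 21 73 9c
query mem[0x12]=0x9c, mem[0x11]=0x73, mem[0x0b]=0xe5, mem[0x16]=0xdb, mem[0x03]=0xe5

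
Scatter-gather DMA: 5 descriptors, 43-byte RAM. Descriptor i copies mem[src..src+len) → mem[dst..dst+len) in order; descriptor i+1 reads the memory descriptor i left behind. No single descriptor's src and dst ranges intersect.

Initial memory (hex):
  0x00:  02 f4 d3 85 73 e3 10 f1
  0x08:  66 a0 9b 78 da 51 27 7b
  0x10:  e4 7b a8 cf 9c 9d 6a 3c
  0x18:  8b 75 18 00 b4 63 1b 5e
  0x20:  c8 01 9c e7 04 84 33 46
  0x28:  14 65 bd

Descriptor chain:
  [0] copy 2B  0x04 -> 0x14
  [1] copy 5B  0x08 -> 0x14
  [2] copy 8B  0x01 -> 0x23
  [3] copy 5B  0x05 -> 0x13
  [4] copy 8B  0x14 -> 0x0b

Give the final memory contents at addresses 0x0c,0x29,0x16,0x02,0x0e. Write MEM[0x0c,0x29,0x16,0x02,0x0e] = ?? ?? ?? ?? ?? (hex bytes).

MEM[0x0c,0x29,0x16,0x02,0x0e] = f1 f1 66 d3 a0

D0: mem[0x14..0x15] <- [73 e3]
D1: mem[0x14..0x18] <- [66 a0 9b 78 da]
D2: mem[0x23..0x2a] <- [f4 d3 85 73 e3 10 f1 66]
D3: mem[0x13..0x17] <- [e3 10 f1 66 a0]
D4: mem[0x0b..0x12] <- [10 f1 66 a0 da 75 18 00]
query mem[0x0c]=0xf1, mem[0x29]=0xf1, mem[0x16]=0x66, mem[0x02]=0xd3, mem[0x0e]=0xa0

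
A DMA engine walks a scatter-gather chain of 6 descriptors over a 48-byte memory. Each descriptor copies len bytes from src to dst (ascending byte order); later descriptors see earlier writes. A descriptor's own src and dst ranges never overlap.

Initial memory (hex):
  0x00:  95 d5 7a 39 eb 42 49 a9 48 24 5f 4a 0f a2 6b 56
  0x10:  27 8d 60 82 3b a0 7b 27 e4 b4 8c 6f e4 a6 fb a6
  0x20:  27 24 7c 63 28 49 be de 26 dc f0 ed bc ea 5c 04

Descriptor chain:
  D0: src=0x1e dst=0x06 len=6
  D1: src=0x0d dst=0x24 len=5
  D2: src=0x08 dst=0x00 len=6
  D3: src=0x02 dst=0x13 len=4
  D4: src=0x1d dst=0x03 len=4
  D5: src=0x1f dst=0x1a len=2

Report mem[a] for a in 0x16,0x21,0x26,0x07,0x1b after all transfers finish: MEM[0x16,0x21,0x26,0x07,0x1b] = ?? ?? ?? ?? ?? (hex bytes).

MEM[0x16,0x21,0x26,0x07,0x1b] = a2 24 56 a6 27

[0] 0x1e->0x06 len=6 : fb a6 27 24 7c 63
[1] 0x0d->0x24 len=5 : a2 6b 56 27 8d
[2] 0x08->0x00 len=6 : 27 24 7c 63 0f a2
[3] 0x02->0x13 len=4 : 7c 63 0f a2
[4] 0x1d->0x03 len=4 : a6 fb a6 27
[5] 0x1f->0x1a len=2 : a6 27
query mem[0x16]=0xa2, mem[0x21]=0x24, mem[0x26]=0x56, mem[0x07]=0xa6, mem[0x1b]=0x27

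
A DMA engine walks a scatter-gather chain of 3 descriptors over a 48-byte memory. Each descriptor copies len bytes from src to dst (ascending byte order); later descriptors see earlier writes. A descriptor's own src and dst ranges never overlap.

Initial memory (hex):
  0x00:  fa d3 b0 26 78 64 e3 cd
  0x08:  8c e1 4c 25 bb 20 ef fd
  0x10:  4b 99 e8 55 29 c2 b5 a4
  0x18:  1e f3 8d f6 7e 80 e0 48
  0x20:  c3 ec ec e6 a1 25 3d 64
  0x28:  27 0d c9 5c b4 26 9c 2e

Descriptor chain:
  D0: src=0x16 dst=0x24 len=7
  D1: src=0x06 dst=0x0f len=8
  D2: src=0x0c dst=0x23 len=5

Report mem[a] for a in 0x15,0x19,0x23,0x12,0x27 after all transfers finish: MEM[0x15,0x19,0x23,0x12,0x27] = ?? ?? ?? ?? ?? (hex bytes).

MEM[0x15,0x19,0x23,0x12,0x27] = bb f3 bb e1 cd

#0 dst[0x24+7] := {0xb5,0xa4,0x1e,0xf3,0x8d,0xf6,0x7e}
#1 dst[0x0f+8] := {0xe3,0xcd,0x8c,0xe1,0x4c,0x25,0xbb,0x20}
#2 dst[0x23+5] := {0xbb,0x20,0xef,0xe3,0xcd}
query mem[0x15]=0xbb, mem[0x19]=0xf3, mem[0x23]=0xbb, mem[0x12]=0xe1, mem[0x27]=0xcd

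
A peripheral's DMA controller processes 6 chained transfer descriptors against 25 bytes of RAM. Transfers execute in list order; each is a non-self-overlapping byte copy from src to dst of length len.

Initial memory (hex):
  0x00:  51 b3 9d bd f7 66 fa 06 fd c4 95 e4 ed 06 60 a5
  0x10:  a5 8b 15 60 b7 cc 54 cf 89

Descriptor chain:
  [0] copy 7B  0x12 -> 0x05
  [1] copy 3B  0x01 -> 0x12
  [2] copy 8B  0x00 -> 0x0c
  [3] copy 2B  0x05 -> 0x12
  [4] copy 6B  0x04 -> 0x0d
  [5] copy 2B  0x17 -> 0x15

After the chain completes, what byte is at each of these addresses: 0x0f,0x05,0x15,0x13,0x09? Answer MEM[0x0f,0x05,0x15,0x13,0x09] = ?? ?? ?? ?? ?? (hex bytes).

D0: mem[0x05..0x0b] <- [15 60 b7 cc 54 cf 89]
D1: mem[0x12..0x14] <- [b3 9d bd]
D2: mem[0x0c..0x13] <- [51 b3 9d bd f7 15 60 b7]
D3: mem[0x12..0x13] <- [15 60]
D4: mem[0x0d..0x12] <- [f7 15 60 b7 cc 54]
D5: mem[0x15..0x16] <- [cf 89]
query mem[0x0f]=0x60, mem[0x05]=0x15, mem[0x15]=0xcf, mem[0x13]=0x60, mem[0x09]=0x54

MEM[0x0f,0x05,0x15,0x13,0x09] = 60 15 cf 60 54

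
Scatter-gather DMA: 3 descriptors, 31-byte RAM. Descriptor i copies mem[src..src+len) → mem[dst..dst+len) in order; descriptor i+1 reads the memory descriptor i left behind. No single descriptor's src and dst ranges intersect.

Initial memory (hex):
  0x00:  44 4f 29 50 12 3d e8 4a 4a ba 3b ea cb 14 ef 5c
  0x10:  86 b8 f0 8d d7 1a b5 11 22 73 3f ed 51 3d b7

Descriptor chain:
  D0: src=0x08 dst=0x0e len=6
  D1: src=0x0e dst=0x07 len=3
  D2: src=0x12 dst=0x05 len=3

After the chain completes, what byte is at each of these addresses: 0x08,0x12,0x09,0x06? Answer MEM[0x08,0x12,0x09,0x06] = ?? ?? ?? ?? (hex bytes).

#0 dst[0x0e+6] := {0x4a,0xba,0x3b,0xea,0xcb,0x14}
#1 dst[0x07+3] := {0x4a,0xba,0x3b}
#2 dst[0x05+3] := {0xcb,0x14,0xd7}
query mem[0x08]=0xba, mem[0x12]=0xcb, mem[0x09]=0x3b, mem[0x06]=0x14

MEM[0x08,0x12,0x09,0x06] = ba cb 3b 14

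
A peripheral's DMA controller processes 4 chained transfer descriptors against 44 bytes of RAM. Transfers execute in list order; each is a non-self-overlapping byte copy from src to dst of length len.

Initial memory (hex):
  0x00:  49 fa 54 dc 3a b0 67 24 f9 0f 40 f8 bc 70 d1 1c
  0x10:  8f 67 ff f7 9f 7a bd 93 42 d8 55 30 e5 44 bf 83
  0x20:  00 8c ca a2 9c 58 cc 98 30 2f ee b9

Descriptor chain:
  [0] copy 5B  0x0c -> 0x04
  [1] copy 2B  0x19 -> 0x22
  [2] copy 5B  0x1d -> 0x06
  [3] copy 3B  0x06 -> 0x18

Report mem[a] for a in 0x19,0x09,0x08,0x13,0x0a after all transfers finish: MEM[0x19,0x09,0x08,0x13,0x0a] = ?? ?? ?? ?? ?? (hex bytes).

MEM[0x19,0x09,0x08,0x13,0x0a] = bf 00 83 f7 8c

D0: mem[0x04..0x08] <- [bc 70 d1 1c 8f]
D1: mem[0x22..0x23] <- [d8 55]
D2: mem[0x06..0x0a] <- [44 bf 83 00 8c]
D3: mem[0x18..0x1a] <- [44 bf 83]
query mem[0x19]=0xbf, mem[0x09]=0x00, mem[0x08]=0x83, mem[0x13]=0xf7, mem[0x0a]=0x8c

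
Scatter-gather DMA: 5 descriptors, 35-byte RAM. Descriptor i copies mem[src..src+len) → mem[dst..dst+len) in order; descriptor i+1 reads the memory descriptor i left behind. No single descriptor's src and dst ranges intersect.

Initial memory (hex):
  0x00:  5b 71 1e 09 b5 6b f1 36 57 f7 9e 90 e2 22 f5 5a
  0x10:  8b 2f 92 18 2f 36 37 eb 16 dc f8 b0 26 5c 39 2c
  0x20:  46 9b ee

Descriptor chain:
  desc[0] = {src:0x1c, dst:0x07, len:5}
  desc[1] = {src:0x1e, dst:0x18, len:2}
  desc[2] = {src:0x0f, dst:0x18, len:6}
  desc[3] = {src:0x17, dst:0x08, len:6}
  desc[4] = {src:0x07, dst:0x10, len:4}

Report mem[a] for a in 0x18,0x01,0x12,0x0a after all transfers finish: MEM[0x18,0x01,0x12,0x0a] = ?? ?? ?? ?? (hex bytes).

MEM[0x18,0x01,0x12,0x0a] = 5a 71 5a 8b

[0] 0x1c->0x07 len=5 : 26 5c 39 2c 46
[1] 0x1e->0x18 len=2 : 39 2c
[2] 0x0f->0x18 len=6 : 5a 8b 2f 92 18 2f
[3] 0x17->0x08 len=6 : eb 5a 8b 2f 92 18
[4] 0x07->0x10 len=4 : 26 eb 5a 8b
query mem[0x18]=0x5a, mem[0x01]=0x71, mem[0x12]=0x5a, mem[0x0a]=0x8b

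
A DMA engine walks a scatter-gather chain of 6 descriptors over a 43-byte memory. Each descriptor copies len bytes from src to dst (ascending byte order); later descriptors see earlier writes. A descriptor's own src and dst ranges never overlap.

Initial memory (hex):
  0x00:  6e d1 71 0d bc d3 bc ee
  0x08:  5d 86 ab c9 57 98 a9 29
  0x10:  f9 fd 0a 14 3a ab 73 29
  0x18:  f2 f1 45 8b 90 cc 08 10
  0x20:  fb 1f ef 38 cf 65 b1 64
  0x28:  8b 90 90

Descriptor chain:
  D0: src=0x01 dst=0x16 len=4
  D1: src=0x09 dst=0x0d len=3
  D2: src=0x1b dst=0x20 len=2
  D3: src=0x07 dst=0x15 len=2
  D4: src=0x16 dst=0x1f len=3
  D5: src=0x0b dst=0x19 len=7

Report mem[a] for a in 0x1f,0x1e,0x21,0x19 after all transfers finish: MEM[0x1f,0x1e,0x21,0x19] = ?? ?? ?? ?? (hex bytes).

MEM[0x1f,0x1e,0x21,0x19] = fd f9 0d c9

D0: mem[0x16..0x19] <- [d1 71 0d bc]
D1: mem[0x0d..0x0f] <- [86 ab c9]
D2: mem[0x20..0x21] <- [8b 90]
D3: mem[0x15..0x16] <- [ee 5d]
D4: mem[0x1f..0x21] <- [5d 71 0d]
D5: mem[0x19..0x1f] <- [c9 57 86 ab c9 f9 fd]
query mem[0x1f]=0xfd, mem[0x1e]=0xf9, mem[0x21]=0x0d, mem[0x19]=0xc9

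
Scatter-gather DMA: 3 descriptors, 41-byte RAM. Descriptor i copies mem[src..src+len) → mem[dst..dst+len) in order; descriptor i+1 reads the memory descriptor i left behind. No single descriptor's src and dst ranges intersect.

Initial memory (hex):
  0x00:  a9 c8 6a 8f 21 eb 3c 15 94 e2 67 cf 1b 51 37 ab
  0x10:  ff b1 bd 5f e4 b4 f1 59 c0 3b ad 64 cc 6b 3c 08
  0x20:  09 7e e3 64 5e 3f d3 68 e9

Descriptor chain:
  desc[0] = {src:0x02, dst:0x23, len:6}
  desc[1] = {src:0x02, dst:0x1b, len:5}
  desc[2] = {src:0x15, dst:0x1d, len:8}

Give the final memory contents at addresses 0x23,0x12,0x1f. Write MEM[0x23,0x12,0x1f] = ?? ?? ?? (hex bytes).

  after D0: wrote 6B at 0x23 = 6a8f21eb3c15
  after D1: wrote 5B at 0x1b = 6a8f21eb3c
  after D2: wrote 8B at 0x1d = b4f159c03bad6a8f
query mem[0x23]=0x6a, mem[0x12]=0xbd, mem[0x1f]=0x59

MEM[0x23,0x12,0x1f] = 6a bd 59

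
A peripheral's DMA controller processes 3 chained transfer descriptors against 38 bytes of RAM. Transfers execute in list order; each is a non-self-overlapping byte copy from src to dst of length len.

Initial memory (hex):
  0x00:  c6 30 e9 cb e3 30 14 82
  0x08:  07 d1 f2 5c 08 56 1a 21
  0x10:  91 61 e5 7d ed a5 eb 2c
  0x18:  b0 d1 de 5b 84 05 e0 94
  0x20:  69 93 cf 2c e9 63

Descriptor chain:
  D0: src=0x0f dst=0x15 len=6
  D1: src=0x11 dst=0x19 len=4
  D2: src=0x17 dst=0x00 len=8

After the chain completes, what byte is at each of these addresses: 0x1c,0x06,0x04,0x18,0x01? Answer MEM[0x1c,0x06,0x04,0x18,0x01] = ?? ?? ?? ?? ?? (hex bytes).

MEM[0x1c,0x06,0x04,0x18,0x01] = ed 05 7d e5 e5

[0] 0x0f->0x15 len=6 : 21 91 61 e5 7d ed
[1] 0x11->0x19 len=4 : 61 e5 7d ed
[2] 0x17->0x00 len=8 : 61 e5 61 e5 7d ed 05 e0
query mem[0x1c]=0xed, mem[0x06]=0x05, mem[0x04]=0x7d, mem[0x18]=0xe5, mem[0x01]=0xe5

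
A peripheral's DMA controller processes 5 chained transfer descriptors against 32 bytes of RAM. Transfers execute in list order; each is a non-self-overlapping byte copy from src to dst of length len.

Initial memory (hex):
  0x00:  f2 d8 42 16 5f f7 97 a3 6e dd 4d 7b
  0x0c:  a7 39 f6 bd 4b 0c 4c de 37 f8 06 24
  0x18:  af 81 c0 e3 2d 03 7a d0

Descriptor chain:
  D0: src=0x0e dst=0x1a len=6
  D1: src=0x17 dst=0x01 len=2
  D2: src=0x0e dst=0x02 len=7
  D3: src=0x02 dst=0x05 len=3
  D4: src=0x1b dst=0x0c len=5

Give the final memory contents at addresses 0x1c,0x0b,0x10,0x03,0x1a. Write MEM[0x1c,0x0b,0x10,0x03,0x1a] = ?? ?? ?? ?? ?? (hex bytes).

MEM[0x1c,0x0b,0x10,0x03,0x1a] = 4b 7b de bd f6

  after D0: wrote 6B at 0x1a = f6bd4b0c4cde
  after D1: wrote 2B at 0x01 = 24af
  after D2: wrote 7B at 0x02 = f6bd4b0c4cde37
  after D3: wrote 3B at 0x05 = f6bd4b
  after D4: wrote 5B at 0x0c = bd4b0c4cde
query mem[0x1c]=0x4b, mem[0x0b]=0x7b, mem[0x10]=0xde, mem[0x03]=0xbd, mem[0x1a]=0xf6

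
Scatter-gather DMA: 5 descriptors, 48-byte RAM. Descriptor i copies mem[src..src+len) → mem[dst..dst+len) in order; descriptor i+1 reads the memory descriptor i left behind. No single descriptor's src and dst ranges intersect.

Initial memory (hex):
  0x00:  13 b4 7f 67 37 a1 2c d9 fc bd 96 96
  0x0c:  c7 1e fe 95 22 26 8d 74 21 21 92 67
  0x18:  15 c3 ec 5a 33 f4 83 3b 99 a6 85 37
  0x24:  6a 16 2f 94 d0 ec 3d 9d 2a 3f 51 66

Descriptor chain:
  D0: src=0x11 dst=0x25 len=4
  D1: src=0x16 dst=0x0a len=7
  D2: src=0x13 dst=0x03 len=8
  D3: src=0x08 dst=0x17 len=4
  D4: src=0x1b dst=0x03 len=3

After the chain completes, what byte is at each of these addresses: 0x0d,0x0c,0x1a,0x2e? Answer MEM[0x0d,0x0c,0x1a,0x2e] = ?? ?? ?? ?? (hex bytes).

D0: mem[0x25..0x28] <- [26 8d 74 21]
D1: mem[0x0a..0x10] <- [92 67 15 c3 ec 5a 33]
D2: mem[0x03..0x0a] <- [74 21 21 92 67 15 c3 ec]
D3: mem[0x17..0x1a] <- [15 c3 ec 67]
D4: mem[0x03..0x05] <- [5a 33 f4]
query mem[0x0d]=0xc3, mem[0x0c]=0x15, mem[0x1a]=0x67, mem[0x2e]=0x51

MEM[0x0d,0x0c,0x1a,0x2e] = c3 15 67 51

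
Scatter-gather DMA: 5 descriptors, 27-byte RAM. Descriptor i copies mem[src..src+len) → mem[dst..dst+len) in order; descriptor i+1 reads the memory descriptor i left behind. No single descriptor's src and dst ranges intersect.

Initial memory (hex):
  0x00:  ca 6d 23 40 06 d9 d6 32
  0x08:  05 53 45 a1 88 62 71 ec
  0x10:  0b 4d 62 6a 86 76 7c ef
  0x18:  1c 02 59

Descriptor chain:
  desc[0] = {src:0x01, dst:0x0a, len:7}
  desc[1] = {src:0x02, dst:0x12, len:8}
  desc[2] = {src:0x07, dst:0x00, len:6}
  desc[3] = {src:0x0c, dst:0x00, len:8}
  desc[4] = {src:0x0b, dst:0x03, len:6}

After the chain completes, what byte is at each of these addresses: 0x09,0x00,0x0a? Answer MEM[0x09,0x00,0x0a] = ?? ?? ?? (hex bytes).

#0 dst[0x0a+7] := {0x6d,0x23,0x40,0x06,0xd9,0xd6,0x32}
#1 dst[0x12+8] := {0x23,0x40,0x06,0xd9,0xd6,0x32,0x05,0x53}
#2 dst[0x00+6] := {0x32,0x05,0x53,0x6d,0x23,0x40}
#3 dst[0x00+8] := {0x40,0x06,0xd9,0xd6,0x32,0x4d,0x23,0x40}
#4 dst[0x03+6] := {0x23,0x40,0x06,0xd9,0xd6,0x32}
query mem[0x09]=0x53, mem[0x00]=0x40, mem[0x0a]=0x6d

MEM[0x09,0x00,0x0a] = 53 40 6d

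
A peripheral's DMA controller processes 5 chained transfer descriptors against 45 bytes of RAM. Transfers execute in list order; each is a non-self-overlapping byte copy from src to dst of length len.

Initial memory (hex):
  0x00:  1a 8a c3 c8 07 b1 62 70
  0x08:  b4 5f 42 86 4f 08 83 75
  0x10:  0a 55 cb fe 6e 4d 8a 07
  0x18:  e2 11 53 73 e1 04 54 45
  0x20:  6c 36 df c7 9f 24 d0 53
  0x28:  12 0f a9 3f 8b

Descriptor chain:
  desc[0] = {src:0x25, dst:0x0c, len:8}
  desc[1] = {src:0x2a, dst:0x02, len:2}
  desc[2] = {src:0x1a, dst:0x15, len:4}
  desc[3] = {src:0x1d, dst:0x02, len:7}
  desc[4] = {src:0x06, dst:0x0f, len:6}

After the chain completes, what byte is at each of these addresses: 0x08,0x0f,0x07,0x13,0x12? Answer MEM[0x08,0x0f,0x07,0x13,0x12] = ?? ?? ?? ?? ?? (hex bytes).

MEM[0x08,0x0f,0x07,0x13,0x12] = c7 36 df 42 5f

[0] 0x25->0x0c len=8 : 24 d0 53 12 0f a9 3f 8b
[1] 0x2a->0x02 len=2 : a9 3f
[2] 0x1a->0x15 len=4 : 53 73 e1 04
[3] 0x1d->0x02 len=7 : 04 54 45 6c 36 df c7
[4] 0x06->0x0f len=6 : 36 df c7 5f 42 86
query mem[0x08]=0xc7, mem[0x0f]=0x36, mem[0x07]=0xdf, mem[0x13]=0x42, mem[0x12]=0x5f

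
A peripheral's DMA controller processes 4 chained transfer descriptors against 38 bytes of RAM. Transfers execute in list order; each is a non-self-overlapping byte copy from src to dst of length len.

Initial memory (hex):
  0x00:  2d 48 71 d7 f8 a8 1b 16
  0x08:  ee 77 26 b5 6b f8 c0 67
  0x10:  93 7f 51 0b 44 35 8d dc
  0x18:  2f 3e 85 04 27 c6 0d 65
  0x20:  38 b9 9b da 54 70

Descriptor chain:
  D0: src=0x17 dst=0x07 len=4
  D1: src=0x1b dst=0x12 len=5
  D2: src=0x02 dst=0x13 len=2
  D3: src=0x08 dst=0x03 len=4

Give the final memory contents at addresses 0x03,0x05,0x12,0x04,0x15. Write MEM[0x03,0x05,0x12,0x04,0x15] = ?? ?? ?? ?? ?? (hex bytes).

D0: mem[0x07..0x0a] <- [dc 2f 3e 85]
D1: mem[0x12..0x16] <- [04 27 c6 0d 65]
D2: mem[0x13..0x14] <- [71 d7]
D3: mem[0x03..0x06] <- [2f 3e 85 b5]
query mem[0x03]=0x2f, mem[0x05]=0x85, mem[0x12]=0x04, mem[0x04]=0x3e, mem[0x15]=0x0d

MEM[0x03,0x05,0x12,0x04,0x15] = 2f 85 04 3e 0d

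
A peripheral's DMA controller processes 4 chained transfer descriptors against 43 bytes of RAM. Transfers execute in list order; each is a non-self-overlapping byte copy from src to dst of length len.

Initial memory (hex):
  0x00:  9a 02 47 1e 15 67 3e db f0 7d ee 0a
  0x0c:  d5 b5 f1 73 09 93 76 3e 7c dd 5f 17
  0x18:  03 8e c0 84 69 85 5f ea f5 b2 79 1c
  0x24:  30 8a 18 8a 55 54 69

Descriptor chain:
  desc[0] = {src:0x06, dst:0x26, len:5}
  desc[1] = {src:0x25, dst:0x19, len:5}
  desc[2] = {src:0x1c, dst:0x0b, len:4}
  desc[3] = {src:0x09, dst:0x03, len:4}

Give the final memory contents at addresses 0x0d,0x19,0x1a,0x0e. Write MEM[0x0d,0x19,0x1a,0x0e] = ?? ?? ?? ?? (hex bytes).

[0] 0x06->0x26 len=5 : 3e db f0 7d ee
[1] 0x25->0x19 len=5 : 8a 3e db f0 7d
[2] 0x1c->0x0b len=4 : f0 7d 5f ea
[3] 0x09->0x03 len=4 : 7d ee f0 7d
query mem[0x0d]=0x5f, mem[0x19]=0x8a, mem[0x1a]=0x3e, mem[0x0e]=0xea

MEM[0x0d,0x19,0x1a,0x0e] = 5f 8a 3e ea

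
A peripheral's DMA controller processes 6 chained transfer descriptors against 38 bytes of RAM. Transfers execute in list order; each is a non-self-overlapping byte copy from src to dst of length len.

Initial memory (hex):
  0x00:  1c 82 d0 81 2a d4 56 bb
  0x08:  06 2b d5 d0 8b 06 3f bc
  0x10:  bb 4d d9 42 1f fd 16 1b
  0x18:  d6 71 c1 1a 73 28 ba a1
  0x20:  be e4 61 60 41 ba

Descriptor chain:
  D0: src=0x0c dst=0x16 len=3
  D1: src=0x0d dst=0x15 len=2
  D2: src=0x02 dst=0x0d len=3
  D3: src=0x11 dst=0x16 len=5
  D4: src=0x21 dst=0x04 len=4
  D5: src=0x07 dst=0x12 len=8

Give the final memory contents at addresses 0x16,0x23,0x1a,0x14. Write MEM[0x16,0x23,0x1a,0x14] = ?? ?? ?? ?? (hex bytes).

  after D0: wrote 3B at 0x16 = 8b063f
  after D1: wrote 2B at 0x15 = 063f
  after D2: wrote 3B at 0x0d = d0812a
  after D3: wrote 5B at 0x16 = 4dd9421f06
  after D4: wrote 4B at 0x04 = e4616041
  after D5: wrote 8B at 0x12 = 41062bd5d08bd081
query mem[0x16]=0xd0, mem[0x23]=0x60, mem[0x1a]=0x06, mem[0x14]=0x2b

MEM[0x16,0x23,0x1a,0x14] = d0 60 06 2b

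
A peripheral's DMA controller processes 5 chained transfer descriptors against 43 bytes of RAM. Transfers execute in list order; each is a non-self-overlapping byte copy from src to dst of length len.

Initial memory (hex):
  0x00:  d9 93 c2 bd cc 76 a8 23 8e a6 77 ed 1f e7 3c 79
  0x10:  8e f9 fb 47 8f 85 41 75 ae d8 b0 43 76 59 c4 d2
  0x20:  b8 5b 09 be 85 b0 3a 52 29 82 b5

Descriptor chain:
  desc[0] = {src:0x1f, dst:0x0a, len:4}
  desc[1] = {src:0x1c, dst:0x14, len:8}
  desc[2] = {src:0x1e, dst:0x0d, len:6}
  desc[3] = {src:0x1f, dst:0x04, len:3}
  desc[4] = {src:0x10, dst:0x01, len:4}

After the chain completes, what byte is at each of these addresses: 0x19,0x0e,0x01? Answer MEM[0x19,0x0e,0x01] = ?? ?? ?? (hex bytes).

D0: mem[0x0a..0x0d] <- [d2 b8 5b 09]
D1: mem[0x14..0x1b] <- [76 59 c4 d2 b8 5b 09 be]
D2: mem[0x0d..0x12] <- [c4 d2 b8 5b 09 be]
D3: mem[0x04..0x06] <- [d2 b8 5b]
D4: mem[0x01..0x04] <- [5b 09 be 47]
query mem[0x19]=0x5b, mem[0x0e]=0xd2, mem[0x01]=0x5b

MEM[0x19,0x0e,0x01] = 5b d2 5b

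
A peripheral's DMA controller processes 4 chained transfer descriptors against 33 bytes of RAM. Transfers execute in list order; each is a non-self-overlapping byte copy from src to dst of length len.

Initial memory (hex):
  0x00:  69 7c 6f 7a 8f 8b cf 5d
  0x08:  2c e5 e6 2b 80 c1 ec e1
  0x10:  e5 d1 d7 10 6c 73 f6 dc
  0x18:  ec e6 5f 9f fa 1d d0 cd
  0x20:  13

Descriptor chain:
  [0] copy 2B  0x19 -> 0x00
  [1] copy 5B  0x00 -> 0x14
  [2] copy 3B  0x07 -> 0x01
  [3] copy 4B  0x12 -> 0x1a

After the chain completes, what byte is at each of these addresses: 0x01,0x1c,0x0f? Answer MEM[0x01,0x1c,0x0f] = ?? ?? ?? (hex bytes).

MEM[0x01,0x1c,0x0f] = 5d e6 e1

D0: mem[0x00..0x01] <- [e6 5f]
D1: mem[0x14..0x18] <- [e6 5f 6f 7a 8f]
D2: mem[0x01..0x03] <- [5d 2c e5]
D3: mem[0x1a..0x1d] <- [d7 10 e6 5f]
query mem[0x01]=0x5d, mem[0x1c]=0xe6, mem[0x0f]=0xe1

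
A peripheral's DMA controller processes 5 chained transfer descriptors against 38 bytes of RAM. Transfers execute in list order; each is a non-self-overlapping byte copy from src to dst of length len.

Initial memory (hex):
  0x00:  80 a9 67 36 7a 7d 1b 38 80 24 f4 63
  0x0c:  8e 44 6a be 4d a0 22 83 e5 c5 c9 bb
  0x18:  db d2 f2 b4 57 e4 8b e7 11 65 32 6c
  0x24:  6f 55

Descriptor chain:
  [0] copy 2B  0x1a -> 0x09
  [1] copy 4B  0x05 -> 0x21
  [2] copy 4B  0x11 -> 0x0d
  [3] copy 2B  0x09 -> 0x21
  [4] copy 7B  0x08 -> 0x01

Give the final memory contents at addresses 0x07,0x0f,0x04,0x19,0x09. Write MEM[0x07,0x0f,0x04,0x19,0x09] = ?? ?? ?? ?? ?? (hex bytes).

#0 dst[0x09+2] := {0xf2,0xb4}
#1 dst[0x21+4] := {0x7d,0x1b,0x38,0x80}
#2 dst[0x0d+4] := {0xa0,0x22,0x83,0xe5}
#3 dst[0x21+2] := {0xf2,0xb4}
#4 dst[0x01+7] := {0x80,0xf2,0xb4,0x63,0x8e,0xa0,0x22}
query mem[0x07]=0x22, mem[0x0f]=0x83, mem[0x04]=0x63, mem[0x19]=0xd2, mem[0x09]=0xf2

MEM[0x07,0x0f,0x04,0x19,0x09] = 22 83 63 d2 f2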